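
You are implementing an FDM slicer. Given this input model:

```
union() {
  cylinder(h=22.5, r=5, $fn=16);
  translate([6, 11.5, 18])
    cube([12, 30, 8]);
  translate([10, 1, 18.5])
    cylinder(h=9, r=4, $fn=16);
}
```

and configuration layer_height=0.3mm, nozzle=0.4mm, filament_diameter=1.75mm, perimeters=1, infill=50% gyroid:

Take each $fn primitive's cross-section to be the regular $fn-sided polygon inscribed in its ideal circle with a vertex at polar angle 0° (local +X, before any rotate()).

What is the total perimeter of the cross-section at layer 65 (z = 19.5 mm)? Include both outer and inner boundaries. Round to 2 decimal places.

At z = 19.5 mm: the r=5 cylinder gives a regular 16-gon of circumradius 5 (constant along its height) (perimeter = 2·16·5.000·sin(180°/16) = 31.21 mm); the cube at (6, 11.5) (footprint 12×30) is included at this height (perimeter 84.00 mm); the r=4 cylinder at (10, 1) contributes a regular 16-gon of circumradius 4 (perimeter = 2·16·4.000·sin(180°/16) = 24.97 mm); Combining (union): the 3 present regions are separate (no shared area or edge), so areas and boundary lengths simply add and each stays a separate island — boundary = 140.19 mm. Overall, the cross-section has 3 separate islands. Total boundary length (outer) = 140.19 mm.

140.19 mm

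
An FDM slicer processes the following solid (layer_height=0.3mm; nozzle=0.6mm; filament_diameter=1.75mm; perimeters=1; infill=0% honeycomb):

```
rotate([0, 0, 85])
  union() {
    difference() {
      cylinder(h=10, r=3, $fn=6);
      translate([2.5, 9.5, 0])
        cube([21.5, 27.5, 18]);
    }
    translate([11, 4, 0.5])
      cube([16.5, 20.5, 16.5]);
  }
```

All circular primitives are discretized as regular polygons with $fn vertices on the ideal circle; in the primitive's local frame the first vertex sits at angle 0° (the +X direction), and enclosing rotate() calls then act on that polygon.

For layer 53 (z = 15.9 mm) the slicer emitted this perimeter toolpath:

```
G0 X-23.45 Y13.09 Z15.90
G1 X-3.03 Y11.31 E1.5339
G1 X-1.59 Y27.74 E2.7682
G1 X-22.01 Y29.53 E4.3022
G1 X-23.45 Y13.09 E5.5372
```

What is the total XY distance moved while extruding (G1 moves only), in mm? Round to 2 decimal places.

Sum the Euclidean lengths of each G1 segment: total = 73.99 mm.

73.99 mm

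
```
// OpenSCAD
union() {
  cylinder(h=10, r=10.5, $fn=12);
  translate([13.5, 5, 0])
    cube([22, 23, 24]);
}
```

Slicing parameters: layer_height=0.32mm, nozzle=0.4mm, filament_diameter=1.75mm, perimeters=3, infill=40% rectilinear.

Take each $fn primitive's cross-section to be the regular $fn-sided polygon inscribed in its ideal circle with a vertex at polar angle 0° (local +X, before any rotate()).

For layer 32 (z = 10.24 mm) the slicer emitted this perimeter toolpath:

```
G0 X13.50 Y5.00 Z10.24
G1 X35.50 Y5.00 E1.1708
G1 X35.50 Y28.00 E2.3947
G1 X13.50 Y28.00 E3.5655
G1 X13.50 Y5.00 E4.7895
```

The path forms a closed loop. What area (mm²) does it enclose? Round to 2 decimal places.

506.00 mm²

Apply the shoelace formula to the sequence of (X, Y) vertices; enclosed area = 506.00 mm².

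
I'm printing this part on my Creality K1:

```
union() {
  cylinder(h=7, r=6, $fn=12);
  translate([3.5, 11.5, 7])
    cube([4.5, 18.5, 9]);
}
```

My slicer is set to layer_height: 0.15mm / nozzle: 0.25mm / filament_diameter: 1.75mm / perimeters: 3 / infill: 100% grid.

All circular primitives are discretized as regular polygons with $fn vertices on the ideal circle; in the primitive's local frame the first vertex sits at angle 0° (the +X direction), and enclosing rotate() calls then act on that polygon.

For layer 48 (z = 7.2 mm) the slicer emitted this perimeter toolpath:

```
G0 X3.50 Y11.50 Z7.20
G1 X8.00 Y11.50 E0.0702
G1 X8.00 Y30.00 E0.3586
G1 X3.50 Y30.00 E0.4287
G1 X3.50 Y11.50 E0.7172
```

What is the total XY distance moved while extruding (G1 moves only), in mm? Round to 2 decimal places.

46.00 mm

Sum the Euclidean lengths of each G1 segment: total = 46.00 mm.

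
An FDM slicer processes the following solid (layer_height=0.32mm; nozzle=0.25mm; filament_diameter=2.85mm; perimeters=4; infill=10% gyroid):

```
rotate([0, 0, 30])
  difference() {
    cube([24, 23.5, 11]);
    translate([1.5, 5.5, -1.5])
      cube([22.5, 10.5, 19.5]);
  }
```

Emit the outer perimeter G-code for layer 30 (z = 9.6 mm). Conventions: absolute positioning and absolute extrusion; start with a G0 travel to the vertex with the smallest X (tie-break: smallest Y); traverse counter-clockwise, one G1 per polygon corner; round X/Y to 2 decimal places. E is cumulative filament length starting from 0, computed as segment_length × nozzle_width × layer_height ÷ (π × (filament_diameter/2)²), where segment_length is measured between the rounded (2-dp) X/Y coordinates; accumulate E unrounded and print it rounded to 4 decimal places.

G0 X-11.75 Y20.35 Z9.60
G1 X0.00 Y0.00 E0.2947
G1 X20.78 Y12.00 E0.5956
G1 X18.03 Y16.76 E0.6645
G1 X-1.45 Y5.51 E0.9466
G1 X-6.70 Y14.61 E1.0784
G1 X12.78 Y25.86 E1.3605
G1 X9.03 Y32.35 E1.4545
G1 X-11.75 Y20.35 E1.7554

At z = 9.6 mm: the cube (footprint 24×23.5) is included at this height; the cube at (1.5, 5.5) is present — its section is the full 22.5×10.5 rectangle; After the difference (first − rest): starting from the 24×23.5 cube, the 22.5×10.5 cube at (1.5, 5.5) lies inside it touching the edge (removes its full 236.25 mm²) — 1 connected region; (rotated 30° about Z; rotation is an isometry so areas/perimeters/island counts are preserved). The outline is a single polygon with 8 vertices. Extrusion per mm of travel: 0.25 × 0.32 / (π × 1.425²) = 0.012540. Accumulating E over each segment gives final E = 1.7554.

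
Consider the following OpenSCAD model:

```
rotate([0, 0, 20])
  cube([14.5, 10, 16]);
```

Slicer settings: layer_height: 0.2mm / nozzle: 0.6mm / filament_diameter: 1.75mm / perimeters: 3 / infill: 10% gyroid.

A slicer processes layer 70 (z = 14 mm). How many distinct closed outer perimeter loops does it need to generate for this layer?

1

At z = 14 mm: the cube is present — its section is the full 14.5×10 rectangle; (whole slice rotated 20° about Z — lengths, areas and connectivity unchanged). The result has 1 disconnected region.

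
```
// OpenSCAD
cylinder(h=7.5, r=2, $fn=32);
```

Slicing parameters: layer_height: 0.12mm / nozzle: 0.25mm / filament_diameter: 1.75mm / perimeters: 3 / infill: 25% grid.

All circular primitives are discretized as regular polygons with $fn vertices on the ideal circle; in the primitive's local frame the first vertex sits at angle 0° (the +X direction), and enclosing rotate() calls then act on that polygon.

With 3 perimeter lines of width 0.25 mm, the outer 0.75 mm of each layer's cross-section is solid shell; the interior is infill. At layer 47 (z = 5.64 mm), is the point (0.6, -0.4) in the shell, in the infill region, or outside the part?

At z = 5.64 mm: the r=2 cylinder contributes a regular 32-gon of circumradius 2. Overall, the cross-section is a single solid region. The nearest boundary edge runs (1.66, -1.11)→(1.85, -0.77); distance from the point to it = 1.27 mm. The point is inside the cross-section and 1.27 mm from the nearest boundary — more than the 0.75 mm shell width (3 × 0.25), so it's in the infill interior.

infill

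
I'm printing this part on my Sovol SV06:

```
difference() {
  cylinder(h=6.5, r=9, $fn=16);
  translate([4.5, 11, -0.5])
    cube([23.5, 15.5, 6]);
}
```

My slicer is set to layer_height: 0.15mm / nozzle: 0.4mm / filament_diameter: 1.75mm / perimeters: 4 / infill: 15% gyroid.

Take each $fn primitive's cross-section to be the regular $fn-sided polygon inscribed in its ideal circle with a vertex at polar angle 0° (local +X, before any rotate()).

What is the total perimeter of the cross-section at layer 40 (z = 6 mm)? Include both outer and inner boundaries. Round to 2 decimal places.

At z = 6 mm: the r=9 cylinder gives a regular 16-gon of circumradius 9 (constant along its height) (perimeter = 2·16·9.000·sin(180°/16) = 56.19 mm); the cube at (4.5, 11) is not intersected at this z (z outside [-0.5, 5.5]); Subtracting the remaining from the first: none of the subtracted shapes is present at this height, so the r=9 cylinder is unchanged — boundary = 56.19 mm. Overall, the cross-section is a single solid region. Total boundary length (outer) = 56.19 mm.

56.19 mm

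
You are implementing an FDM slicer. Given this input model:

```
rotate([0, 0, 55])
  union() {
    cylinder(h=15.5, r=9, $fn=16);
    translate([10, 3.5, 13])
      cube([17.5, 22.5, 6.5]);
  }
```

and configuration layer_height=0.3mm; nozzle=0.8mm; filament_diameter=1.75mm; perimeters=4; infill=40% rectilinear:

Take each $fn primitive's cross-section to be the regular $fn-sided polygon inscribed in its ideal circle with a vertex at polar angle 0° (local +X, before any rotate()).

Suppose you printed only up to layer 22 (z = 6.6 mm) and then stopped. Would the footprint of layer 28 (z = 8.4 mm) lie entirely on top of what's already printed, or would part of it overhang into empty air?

Compare the two slices. At z = 6.6: the cylinder: section is a regular 16-gon, circumradius r=9 (area = (16/2)·9.000²·sin(360°/16) = 247.98 mm²); the cube at (10, 3.5) does not reach this height (z outside [13, 19.5]); Merging all regions: only the r=9 cylinder is present, so the union is just that shape — area = 247.98 mm²; (rotated 55° about Z; rotation is an isometry so areas/perimeters/island counts are preserved). At z = 8.4: the r=9 cylinder gives a regular 16-gon of circumradius 9 (constant along its height) (area = (16/2)·9.000²·sin(360°/16) = 247.98 mm²); the cube at (10, 3.5) does not reach this height (z outside [13, 19.5]); Combining (union): only the r=9 cylinder is present, so the union is just that shape — area = 247.98 mm²; (rotated 55° about Z; rotation is an isometry so areas/perimeters/island counts are preserved). Checking containment: the cross-section at z = 8.4 is a subset of the cross-section at z = 6.6.

entirely on top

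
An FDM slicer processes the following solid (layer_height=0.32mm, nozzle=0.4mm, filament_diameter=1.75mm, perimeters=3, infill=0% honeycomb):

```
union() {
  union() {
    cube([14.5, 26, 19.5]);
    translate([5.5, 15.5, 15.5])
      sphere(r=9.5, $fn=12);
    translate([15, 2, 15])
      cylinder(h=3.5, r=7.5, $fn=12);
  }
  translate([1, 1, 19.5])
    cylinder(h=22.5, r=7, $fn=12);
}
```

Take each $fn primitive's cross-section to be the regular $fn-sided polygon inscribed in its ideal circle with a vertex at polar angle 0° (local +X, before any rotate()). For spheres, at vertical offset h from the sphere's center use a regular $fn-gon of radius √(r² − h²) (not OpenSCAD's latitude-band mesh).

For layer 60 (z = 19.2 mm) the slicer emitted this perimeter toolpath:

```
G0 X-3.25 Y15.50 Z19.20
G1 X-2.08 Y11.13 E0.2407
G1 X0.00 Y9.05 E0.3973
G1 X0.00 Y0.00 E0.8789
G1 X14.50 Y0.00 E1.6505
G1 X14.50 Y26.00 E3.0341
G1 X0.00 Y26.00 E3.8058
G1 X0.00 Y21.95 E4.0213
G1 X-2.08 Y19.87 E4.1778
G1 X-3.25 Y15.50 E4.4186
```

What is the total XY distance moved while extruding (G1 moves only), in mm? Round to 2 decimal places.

Sum the Euclidean lengths of each G1 segment: total = 83.03 mm.

83.03 mm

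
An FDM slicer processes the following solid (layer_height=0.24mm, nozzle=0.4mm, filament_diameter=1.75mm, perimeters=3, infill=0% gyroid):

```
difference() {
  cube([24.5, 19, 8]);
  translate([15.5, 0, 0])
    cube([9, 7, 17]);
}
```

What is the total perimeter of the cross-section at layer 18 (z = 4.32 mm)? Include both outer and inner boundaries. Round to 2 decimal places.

At z = 4.32 mm: the 24.5×19 cube contributes its full rectangle (perimeter 87.00 mm); the cube at (15.5, 0) is present — its section is the full 9×7 rectangle (perimeter 32.00 mm); Taking the first minus the rest: starting from the 24.5×19 cube, the 9×7 cube at (15.5, 0) lies inside it touching the edge (removes its full 63.00 mm²) — boundary = 87.00 mm. Overall, the cross-section is a single solid region. Total boundary length (outer) = 87.00 mm.

87.00 mm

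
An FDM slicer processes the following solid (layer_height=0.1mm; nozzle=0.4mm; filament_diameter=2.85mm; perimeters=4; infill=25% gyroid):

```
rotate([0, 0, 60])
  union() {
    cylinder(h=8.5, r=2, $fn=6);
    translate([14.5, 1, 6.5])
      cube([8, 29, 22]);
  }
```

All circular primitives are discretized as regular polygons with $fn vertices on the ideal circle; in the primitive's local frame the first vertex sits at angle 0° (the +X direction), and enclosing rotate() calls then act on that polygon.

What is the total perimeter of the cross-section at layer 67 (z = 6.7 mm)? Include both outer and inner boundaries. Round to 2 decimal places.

86.00 mm

At z = 6.7 mm: the r=2 cylinder contributes a regular 6-gon of circumradius 2 (perimeter = 2·6·2.000·sin(180°/6) = 12.00 mm); the cube at (14.5, 1) is present — its section is the full 8×29 rectangle (perimeter 74.00 mm); Taking the union: the 2 present regions are separate (no shared area or edge), so areas and boundary lengths simply add and each stays a separate island — boundary = 86.00 mm; (rotated 60° about Z; rotation is an isometry so areas/perimeters/island counts are preserved). Overall, the cross-section has 2 separate islands. Total boundary length (outer) = 86.00 mm.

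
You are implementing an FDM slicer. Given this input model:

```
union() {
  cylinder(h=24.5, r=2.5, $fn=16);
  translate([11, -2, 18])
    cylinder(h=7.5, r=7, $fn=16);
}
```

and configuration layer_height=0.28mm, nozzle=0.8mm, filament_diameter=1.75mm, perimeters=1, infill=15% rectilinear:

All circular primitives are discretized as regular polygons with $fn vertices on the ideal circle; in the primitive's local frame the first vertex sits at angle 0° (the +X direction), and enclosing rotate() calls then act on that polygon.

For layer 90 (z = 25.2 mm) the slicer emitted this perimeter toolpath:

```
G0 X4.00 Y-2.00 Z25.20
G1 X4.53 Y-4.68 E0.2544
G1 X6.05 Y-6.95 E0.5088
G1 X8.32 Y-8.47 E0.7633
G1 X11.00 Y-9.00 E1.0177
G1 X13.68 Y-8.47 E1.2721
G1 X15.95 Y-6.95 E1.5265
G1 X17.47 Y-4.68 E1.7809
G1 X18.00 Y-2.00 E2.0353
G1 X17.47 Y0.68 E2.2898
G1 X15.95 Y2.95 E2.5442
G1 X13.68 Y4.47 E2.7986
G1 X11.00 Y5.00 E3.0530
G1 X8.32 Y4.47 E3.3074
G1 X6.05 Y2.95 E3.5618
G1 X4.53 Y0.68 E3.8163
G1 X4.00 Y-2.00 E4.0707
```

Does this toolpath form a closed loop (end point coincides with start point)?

Start point (G0): (4.00, -2.00). End point (last G1): the path returns to the start — closed.

yes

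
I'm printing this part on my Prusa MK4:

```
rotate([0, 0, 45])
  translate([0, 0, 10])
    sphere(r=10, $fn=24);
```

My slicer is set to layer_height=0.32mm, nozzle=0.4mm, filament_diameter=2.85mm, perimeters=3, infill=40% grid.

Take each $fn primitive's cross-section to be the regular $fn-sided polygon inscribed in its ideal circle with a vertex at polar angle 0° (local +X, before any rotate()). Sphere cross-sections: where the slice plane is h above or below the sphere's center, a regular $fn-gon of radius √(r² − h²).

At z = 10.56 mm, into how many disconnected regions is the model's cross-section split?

At z = 10.56 mm: the r=10 sphere contributes a regular 24-gon of circumradius √(10²−0.56²) = 9.984; (rotated 45° about Z; rotation is an isometry so areas/perimeters/island counts are preserved). The result has 1 disconnected region.

1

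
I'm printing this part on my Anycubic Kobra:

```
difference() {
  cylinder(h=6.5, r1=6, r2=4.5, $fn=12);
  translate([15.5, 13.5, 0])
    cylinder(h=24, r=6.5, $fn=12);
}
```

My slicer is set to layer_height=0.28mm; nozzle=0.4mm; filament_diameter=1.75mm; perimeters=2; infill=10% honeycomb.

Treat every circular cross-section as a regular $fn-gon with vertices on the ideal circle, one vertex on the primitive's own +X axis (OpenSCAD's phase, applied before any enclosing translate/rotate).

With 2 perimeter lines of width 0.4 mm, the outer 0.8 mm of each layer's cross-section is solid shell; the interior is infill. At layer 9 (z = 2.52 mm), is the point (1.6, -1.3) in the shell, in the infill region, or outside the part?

At z = 2.52 mm: the cone: at t=0.388 of its height the radius interpolates to r₁+(r₂−r₁)t = 5.418, giving a regular 12-gon of that circumradius; the r=6.5 cylinder at (15.5, 13.5) contributes a regular 12-gon of circumradius 6.5; Subtracting the remaining from the first: starting from the cone, the r=6.5 cylinder at (15.5, 13.5) misses the remaining region (no effect) — 1 connected region. Overall, the cross-section is a single solid region. The nearest boundary edge runs (4.69, -2.71)→(2.71, -4.69); distance from the point to it = 3.18 mm. The point is inside the cross-section and 3.18 mm from the nearest boundary — more than the 0.8 mm shell width (2 × 0.4), so it's in the infill interior.

infill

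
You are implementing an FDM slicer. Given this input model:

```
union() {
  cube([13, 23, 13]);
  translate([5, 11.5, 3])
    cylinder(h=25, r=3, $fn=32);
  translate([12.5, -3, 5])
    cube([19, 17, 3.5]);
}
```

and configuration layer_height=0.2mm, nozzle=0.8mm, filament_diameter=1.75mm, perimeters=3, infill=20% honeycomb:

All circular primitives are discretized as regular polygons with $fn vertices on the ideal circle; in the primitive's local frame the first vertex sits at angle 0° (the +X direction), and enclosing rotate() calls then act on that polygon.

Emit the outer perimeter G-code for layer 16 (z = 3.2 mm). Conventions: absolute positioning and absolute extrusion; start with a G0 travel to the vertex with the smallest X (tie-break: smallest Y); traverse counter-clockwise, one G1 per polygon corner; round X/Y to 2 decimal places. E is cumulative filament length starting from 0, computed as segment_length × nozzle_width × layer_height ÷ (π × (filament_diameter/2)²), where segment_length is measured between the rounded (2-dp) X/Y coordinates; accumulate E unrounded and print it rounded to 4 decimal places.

G0 X0.00 Y0.00 Z3.20
G1 X13.00 Y0.00 E0.8648
G1 X13.00 Y23.00 E2.3947
G1 X0.00 Y23.00 E3.2595
G1 X0.00 Y0.00 E4.7895

At z = 3.2 mm: the cube is present — its section is the full 13×23 rectangle; the r=3 cylinder at (5, 11.5) gives a regular 32-gon of circumradius 3 (constant along its height); the cube at (12.5, -3) does not reach this height (z outside [5, 8.5]); Taking the union: the r=3 cylinder at (5, 11.5) lies entirely inside the 13×23 cube, so the union is just the 13×23 cube — 1 connected region. The outline is a single polygon with 4 vertices. Extrusion per mm of travel: 0.8 × 0.2 / (π × 0.875²) = 0.066520. Accumulating E over each segment gives final E = 4.7895.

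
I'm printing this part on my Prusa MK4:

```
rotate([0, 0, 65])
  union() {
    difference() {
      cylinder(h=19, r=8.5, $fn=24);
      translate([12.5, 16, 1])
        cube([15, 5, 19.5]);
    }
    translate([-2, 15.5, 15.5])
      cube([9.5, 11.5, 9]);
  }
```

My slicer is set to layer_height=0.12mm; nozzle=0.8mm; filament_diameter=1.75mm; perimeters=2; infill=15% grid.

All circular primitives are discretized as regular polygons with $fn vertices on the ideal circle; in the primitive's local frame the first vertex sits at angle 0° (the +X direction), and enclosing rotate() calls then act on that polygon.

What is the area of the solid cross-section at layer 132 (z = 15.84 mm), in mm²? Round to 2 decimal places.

At z = 15.84 mm: the cylinder: section is a regular 24-gon, circumradius r=8.5 (area = (24/2)·8.500²·sin(360°/24) = 224.40 mm²); the cube at (12.5, 16) is present — its section is the full 15×5 rectangle (area 75.00 mm²); Subtracting the remaining from the first: starting from the r=8.5 cylinder (224.40 mm²), the 15×5 cube at (12.5, 16) misses the remaining region (no effect) — area = 224.40 mm²; the cube at (-2, 15.5) is present — its section is the full 9.5×11.5 rectangle (area 109.25 mm²); Combining (union): the 2 present regions are separate (no shared area or edge), so areas and boundary lengths simply add and each stays a separate island — area = 333.65 mm²; (rotated 65° about Z; rotation is an isometry so areas/perimeters/island counts are preserved). Overall, the cross-section has 2 separate islands. Net area = 333.65 mm².

333.65 mm²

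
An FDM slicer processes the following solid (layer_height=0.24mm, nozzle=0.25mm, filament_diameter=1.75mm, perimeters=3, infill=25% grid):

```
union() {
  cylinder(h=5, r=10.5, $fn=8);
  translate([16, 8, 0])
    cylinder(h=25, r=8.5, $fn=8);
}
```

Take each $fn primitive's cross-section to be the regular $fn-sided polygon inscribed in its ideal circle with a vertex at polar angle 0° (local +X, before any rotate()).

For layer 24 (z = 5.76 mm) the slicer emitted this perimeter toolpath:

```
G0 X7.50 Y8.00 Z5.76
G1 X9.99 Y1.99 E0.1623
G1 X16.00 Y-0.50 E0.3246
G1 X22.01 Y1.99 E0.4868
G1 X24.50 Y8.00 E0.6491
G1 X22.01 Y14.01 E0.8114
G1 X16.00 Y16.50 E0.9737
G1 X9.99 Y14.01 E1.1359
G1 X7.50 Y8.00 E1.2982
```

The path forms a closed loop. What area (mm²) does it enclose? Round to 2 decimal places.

204.34 mm²

Apply the shoelace formula to the sequence of (X, Y) vertices; enclosed area = 204.34 mm².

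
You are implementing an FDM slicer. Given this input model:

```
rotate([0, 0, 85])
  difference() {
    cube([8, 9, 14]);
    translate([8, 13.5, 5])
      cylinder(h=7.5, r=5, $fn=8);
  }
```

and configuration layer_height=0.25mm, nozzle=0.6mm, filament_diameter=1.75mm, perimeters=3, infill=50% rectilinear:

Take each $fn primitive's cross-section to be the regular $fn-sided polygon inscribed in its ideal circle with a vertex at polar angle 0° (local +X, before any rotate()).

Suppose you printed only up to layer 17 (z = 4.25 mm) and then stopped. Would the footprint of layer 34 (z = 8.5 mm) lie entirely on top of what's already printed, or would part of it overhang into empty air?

entirely on top

Compare the two slices. At z = 4.25: the cube (footprint 8×9) is included at this height (area 72.00 mm²); the cylinder at (8, 13.5) does not reach this height (z outside [5, 12.5]); Subtracting the remaining from the first: none of the subtracted shapes is present at this height, so the 8×9 cube is unchanged — area = 72.00 mm²; (rotated 85° about Z; rotation is an isometry so areas/perimeters/island counts are preserved). At z = 8.5: the cube (footprint 8×9) is included at this height (area 72.00 mm²); the r=5 cylinder at (8, 13.5) contributes a regular 8-gon of circumradius 5 (area = (8/2)·5.000²·sin(360°/8) = 70.71 mm²); Subtracting the remaining from the first: starting from the 8×9 cube (72.00 mm²), the r=5 cylinder at (8, 13.5) partially overlaps it — only the 0.30 mm² overlap (of its 70.71 mm²) is removed, clipping the outline — area = 71.70 mm²; (rotated 85° about Z; rotation is an isometry so areas/perimeters/island counts are preserved). Checking containment: the cross-section at z = 8.5 is a subset of the cross-section at z = 4.25.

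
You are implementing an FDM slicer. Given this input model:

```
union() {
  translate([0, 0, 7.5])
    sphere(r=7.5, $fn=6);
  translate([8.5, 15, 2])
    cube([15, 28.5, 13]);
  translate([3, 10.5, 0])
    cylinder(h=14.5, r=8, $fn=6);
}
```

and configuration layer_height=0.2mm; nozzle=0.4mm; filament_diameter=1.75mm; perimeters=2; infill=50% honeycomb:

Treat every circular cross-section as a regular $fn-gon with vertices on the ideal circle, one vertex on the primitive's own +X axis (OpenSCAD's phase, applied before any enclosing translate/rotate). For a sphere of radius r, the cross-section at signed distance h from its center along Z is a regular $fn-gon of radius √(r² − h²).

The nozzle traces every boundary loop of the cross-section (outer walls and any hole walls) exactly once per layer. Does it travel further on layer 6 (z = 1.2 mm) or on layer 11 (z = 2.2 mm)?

Layer 6 (z = 1.2): the r=7.5 sphere slices to a regular 6-gon of circumradius 4.069 (√(r²−h²) with h=6.3 from center) (perimeter = 2·6·4.069·sin(180°/6) = 24.42 mm); the cube at (8.5, 15) is absent (z outside [2, 15]); the r=8 cylinder at (3, 10.5) contributes a regular 6-gon of circumradius 8 (perimeter = 2·6·8.000·sin(180°/6) = 48.00 mm); Merging all regions: the 2 present regions are separate (no shared area or edge), so areas and boundary lengths simply add and each stays a separate island — boundary = 72.42 mm. So its perimeter = 72.42 mm. Layer 11 (z = 2.2): the r=7.5 sphere slices to a regular 6-gon of circumradius 5.307 (√(r²−h²) with h=5.3 from center) (perimeter = 2·6·5.307·sin(180°/6) = 31.84 mm); the 15×28.5 cube at (8.5, 15) contributes its full rectangle (perimeter 87.00 mm); the r=8 cylinder at (3, 10.5) contributes a regular 6-gon of circumradius 8 (perimeter = 2·6·8.000·sin(180°/6) = 48.00 mm); Taking the union: the regions partially overlap (shared area 4.35 mm²), so the edge portions inside another operand are dropped and the merged outline is re-measured after clipping — boundary = 155.99 mm. So its perimeter = 155.99 mm. Layer 11 is larger (155.99 vs 72.42 mm).

layer 11 (z = 2.2 mm)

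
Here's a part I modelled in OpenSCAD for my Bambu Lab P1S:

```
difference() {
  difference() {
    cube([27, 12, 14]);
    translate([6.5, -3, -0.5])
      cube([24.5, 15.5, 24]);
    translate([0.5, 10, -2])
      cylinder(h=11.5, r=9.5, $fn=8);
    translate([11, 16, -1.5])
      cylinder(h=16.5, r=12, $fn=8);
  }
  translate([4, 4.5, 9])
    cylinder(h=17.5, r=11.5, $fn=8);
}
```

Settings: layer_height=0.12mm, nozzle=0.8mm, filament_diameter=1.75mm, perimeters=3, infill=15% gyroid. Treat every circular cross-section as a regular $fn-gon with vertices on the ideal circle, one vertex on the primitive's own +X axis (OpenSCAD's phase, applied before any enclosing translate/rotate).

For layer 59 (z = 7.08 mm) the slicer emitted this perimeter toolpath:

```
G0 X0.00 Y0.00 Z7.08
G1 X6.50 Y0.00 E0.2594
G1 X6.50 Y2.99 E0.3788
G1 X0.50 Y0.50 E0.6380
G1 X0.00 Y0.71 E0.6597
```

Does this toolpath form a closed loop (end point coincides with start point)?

no

Start point (G0): (0.00, 0.00). End point (last G1): the path does not return to the start — open.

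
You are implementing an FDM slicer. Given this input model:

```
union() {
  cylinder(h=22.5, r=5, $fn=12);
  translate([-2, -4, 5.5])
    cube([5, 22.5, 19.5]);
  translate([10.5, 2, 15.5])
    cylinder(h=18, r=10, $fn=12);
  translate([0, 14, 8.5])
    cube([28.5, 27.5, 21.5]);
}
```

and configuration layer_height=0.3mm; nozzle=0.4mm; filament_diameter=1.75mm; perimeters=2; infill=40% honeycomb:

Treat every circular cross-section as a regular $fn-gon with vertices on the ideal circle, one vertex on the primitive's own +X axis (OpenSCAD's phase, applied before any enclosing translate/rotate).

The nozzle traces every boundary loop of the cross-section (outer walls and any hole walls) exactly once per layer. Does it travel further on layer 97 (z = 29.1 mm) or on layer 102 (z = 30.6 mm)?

Layer 97 (z = 29.1): the cylinder is not intersected at this z (z outside [0, 22.5]); the cube at (-2, -4) is absent (z outside [5.5, 25]); the r=10 cylinder at (10.5, 2) gives a regular 12-gon of circumradius 10 (constant along its height) (perimeter = 2·12·10.000·sin(180°/12) = 62.12 mm); the cube at (0, 14) is present — its section is the full 28.5×27.5 rectangle (perimeter 112.00 mm); Taking the union: the 2 present regions are separate (no shared area or edge), so areas and boundary lengths simply add and each stays a separate island — boundary = 174.12 mm. So its perimeter = 174.12 mm. Layer 102 (z = 30.6): the cylinder does not reach this height (z outside [0, 22.5]); the cube at (-2, -4) is not intersected at this z (z outside [5.5, 25]); the cylinder at (10.5, 2): section is a regular 12-gon, circumradius r=10 (perimeter = 2·12·10.000·sin(180°/12) = 62.12 mm); the cube at (0, 14) is not intersected at this z (z outside [8.5, 30]); Taking the union: only the r=10 cylinder at (10.5, 2) is present, so the union is just that shape — boundary = 62.12 mm. So its perimeter = 62.12 mm. Layer 97 is larger (174.12 vs 62.12 mm).

layer 97 (z = 29.1 mm)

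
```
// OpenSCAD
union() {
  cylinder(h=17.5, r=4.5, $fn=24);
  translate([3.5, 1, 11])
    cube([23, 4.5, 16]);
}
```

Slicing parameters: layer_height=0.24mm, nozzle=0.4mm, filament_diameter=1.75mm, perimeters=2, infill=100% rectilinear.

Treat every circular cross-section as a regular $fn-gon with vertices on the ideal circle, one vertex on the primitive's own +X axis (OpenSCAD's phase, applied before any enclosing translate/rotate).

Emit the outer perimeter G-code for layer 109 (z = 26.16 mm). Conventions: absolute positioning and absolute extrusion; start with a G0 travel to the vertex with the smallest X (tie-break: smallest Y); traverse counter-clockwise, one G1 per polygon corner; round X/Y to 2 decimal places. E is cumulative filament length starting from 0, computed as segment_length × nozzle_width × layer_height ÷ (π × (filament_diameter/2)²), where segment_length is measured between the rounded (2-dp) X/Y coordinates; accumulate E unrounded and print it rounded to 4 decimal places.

G0 X3.50 Y1.00 Z26.16
G1 X26.50 Y1.00 E0.9180
G1 X26.50 Y5.50 E1.0976
G1 X3.50 Y5.50 E2.0156
G1 X3.50 Y1.00 E2.1952

At z = 26.16 mm: the cylinder does not reach this height (z outside [0, 17.5]); the cube at (3.5, 1) (footprint 23×4.5) is included at this height; Combining (union): only the 23×4.5 cube at (3.5, 1) is present, so the union is just that shape — 1 connected region. The outline is a single polygon with 4 vertices. Extrusion per mm of travel: 0.4 × 0.24 / (π × 0.875²) = 0.039912. Accumulating E over each segment gives final E = 2.1952.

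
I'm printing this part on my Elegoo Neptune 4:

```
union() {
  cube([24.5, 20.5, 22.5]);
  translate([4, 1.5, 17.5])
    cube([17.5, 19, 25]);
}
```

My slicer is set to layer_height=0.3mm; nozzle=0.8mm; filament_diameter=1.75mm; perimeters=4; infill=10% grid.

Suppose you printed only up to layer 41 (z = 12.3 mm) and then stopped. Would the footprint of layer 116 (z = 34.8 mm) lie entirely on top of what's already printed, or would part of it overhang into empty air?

entirely on top

Compare the two slices. At z = 12.3: the 24.5×20.5 cube contributes its full rectangle (area 502.25 mm²); the cube at (4, 1.5) is not intersected at this z (z outside [17.5, 42.5]); Merging all regions: only the 24.5×20.5 cube is present, so the union is just that shape — area = 502.25 mm². At z = 34.8: the cube is absent (z outside [0, 22.5]); the 17.5×19 cube at (4, 1.5) contributes its full rectangle (area 332.50 mm²); Combining (union): only the 17.5×19 cube at (4, 1.5) is present, so the union is just that shape — area = 332.50 mm². Checking containment: the cross-section at z = 34.8 is a subset of the cross-section at z = 12.3.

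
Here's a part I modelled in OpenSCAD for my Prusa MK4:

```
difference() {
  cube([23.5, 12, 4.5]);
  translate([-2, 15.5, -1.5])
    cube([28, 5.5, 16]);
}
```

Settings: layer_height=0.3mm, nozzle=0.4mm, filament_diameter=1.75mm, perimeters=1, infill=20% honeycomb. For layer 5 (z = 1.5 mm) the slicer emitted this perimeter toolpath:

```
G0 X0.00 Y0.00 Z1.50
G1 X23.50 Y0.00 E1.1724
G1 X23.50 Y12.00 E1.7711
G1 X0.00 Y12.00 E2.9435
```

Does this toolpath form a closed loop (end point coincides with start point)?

Start point (G0): (0.00, 0.00). End point (last G1): the path does not return to the start — open.

no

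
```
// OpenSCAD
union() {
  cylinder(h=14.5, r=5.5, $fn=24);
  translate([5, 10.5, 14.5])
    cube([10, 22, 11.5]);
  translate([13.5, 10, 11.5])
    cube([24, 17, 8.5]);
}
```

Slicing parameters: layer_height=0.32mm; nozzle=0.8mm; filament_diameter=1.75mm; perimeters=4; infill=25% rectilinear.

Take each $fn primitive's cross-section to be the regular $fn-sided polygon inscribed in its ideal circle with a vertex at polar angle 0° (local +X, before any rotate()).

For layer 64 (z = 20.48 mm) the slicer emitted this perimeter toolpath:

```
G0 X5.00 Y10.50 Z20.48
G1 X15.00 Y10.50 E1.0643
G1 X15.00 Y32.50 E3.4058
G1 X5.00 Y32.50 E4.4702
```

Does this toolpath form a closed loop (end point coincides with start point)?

no

Start point (G0): (5.00, 10.50). End point (last G1): the path does not return to the start — open.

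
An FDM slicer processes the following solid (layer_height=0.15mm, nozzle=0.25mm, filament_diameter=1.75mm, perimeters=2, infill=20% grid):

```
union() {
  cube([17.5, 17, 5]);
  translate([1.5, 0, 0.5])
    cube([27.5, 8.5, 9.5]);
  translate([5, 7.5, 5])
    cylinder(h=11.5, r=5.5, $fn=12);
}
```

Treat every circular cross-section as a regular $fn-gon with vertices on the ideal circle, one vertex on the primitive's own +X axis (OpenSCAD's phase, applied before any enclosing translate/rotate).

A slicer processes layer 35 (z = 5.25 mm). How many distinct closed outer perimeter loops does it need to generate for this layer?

At z = 5.25 mm: the cube is not intersected at this z (z outside [0, 5]); the cube at (1.5, 0) is present — its section is the full 27.5×8.5 rectangle; the r=5.5 cylinder at (5, 7.5) gives a regular 12-gon of circumradius 5.5 (constant along its height); Combining (union): the regions partially overlap (shared area 48.96 mm²), so overlapping operands fuse into one piece — 1 connected region. The result has 1 disconnected region.

1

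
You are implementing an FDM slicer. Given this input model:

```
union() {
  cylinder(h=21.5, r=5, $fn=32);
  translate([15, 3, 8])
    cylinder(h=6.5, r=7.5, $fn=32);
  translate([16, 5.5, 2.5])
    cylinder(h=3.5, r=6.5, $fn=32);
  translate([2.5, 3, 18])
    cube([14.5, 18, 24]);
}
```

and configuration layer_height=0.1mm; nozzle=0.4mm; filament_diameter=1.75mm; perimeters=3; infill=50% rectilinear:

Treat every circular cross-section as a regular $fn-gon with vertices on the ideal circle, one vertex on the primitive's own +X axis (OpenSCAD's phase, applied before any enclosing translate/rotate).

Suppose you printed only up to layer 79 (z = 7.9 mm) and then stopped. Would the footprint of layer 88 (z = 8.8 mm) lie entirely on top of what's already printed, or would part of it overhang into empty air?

part overhangs

Compare the two slices. At z = 7.9: the r=5 cylinder contributes a regular 32-gon of circumradius 5 (area = (32/2)·5.000²·sin(360°/32) = 78.04 mm²); the cylinder at (15, 3) does not reach this height (z outside [8, 14.5]); the cylinder at (16, 5.5) does not reach this height (z outside [2.5, 6]); the cube at (2.5, 3) is absent (z outside [18, 42]); Combining (union): only the r=5 cylinder is present, so the union is just that shape — area = 78.04 mm². At z = 8.8: the cylinder: section is a regular 32-gon, circumradius r=5 (area = (32/2)·5.000²·sin(360°/32) = 78.04 mm²); the cylinder at (15, 3): section is a regular 32-gon, circumradius r=7.5 (area = (32/2)·7.500²·sin(360°/32) = 175.58 mm²); the cylinder at (16, 5.5) does not reach this height (z outside [2.5, 6]); the cube at (2.5, 3) is absent (z outside [18, 42]); Taking the union: the 2 present regions are separate (no shared area or edge), so areas and boundary lengths simply add and each stays a separate island — area = 253.62 mm². Checking containment: at z = 8.8 the cross-section extends beyond the z = 7.9 cross-section by about 175.58 mm².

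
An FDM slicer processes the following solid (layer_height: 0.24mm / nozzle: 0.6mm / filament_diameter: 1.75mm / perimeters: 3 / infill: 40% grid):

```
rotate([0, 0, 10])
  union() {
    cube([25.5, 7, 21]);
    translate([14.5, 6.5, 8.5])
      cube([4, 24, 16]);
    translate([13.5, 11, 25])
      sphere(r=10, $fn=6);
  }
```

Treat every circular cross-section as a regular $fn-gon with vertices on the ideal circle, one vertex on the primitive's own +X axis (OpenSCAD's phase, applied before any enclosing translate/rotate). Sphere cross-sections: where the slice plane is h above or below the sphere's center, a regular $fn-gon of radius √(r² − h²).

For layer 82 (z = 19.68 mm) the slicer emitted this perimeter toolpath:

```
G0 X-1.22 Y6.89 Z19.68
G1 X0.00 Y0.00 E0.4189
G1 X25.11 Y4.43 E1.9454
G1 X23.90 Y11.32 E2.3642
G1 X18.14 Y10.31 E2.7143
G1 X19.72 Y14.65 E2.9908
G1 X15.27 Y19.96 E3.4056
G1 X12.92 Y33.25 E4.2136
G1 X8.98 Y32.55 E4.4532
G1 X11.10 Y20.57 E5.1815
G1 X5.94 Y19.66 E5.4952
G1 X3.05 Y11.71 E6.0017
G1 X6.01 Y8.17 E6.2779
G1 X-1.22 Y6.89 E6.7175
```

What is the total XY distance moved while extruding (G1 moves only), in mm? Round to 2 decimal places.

112.20 mm

Sum the Euclidean lengths of each G1 segment: total = 112.20 mm.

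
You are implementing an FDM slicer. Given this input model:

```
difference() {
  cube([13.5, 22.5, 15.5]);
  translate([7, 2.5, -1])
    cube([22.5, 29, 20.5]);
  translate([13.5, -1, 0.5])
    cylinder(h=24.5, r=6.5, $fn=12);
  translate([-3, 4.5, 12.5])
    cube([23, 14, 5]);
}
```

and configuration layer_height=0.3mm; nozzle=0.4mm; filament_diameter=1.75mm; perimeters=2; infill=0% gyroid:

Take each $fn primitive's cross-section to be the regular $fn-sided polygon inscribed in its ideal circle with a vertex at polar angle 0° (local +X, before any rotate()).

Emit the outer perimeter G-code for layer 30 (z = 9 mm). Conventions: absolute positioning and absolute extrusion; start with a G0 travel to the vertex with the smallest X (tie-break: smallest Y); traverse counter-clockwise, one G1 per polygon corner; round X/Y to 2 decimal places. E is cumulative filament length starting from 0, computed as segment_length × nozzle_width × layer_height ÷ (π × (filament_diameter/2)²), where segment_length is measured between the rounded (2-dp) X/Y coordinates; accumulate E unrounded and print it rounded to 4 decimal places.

At z = 9 mm: the 13.5×22.5 cube contributes its full rectangle; the cube at (7, 2.5) (footprint 22.5×29) is included at this height; the cylinder at (13.5, -1): section is a regular 12-gon, circumradius r=6.5; the cube at (-3, 4.5) does not reach this height (z outside [12.5, 17.5]); Subtracting the remaining from the first: starting from the 13.5×22.5 cube, the 22.5×29 cube at (7, 2.5) partially overlaps it — only the 130.00 mm² overlap (of its 652.50 mm²) is removed, clipping the outline; the r=6.5 cylinder at (13.5, -1) partially overlaps it — only the 14.72 mm² overlap (of its 126.75 mm²) is removed, clipping the outline — 1 connected region. The outline is a single polygon with 7 vertices. Extrusion per mm of travel: 0.4 × 0.3 / (π × 0.875²) = 0.049890. Accumulating E over each segment gives final E = 3.0220.

G0 X0.00 Y0.00 Z9.00
G1 X7.27 Y0.00 E0.3627
G1 X7.87 Y2.25 E0.4789
G1 X8.12 Y2.50 E0.4965
G1 X7.00 Y2.50 E0.5524
G1 X7.00 Y22.50 E1.5502
G1 X0.00 Y22.50 E1.8994
G1 X0.00 Y0.00 E3.0220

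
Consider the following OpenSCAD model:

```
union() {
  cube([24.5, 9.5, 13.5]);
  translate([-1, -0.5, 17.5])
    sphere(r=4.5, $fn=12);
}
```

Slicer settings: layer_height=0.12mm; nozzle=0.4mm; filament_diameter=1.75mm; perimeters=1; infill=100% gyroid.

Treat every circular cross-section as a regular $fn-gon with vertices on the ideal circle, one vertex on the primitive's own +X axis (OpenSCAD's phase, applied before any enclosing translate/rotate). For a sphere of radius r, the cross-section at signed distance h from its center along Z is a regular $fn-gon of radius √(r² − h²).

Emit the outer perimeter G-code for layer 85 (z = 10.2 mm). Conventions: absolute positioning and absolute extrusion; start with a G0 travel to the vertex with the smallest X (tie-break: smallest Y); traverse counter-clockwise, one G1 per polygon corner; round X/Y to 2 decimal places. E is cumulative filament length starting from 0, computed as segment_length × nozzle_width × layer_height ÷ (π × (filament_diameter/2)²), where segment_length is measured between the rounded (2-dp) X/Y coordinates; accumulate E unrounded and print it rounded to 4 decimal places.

At z = 10.2 mm: the cube (footprint 24.5×9.5) is included at this height; the sphere at (-1, -0.5) is absent (|z−center|=7.300 > r=4.5); Merging all regions: only the 24.5×9.5 cube is present, so the union is just that shape — 1 connected region. The outline is a single polygon with 4 vertices. Extrusion per mm of travel: 0.4 × 0.12 / (π × 0.875²) = 0.019956. Accumulating E over each segment gives final E = 1.3570.

G0 X0.00 Y0.00 Z10.20
G1 X24.50 Y0.00 E0.4889
G1 X24.50 Y9.50 E0.6785
G1 X0.00 Y9.50 E1.1674
G1 X0.00 Y0.00 E1.3570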